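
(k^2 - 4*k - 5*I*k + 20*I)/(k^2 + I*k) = (k^2 - 4*k - 5*I*k + 20*I)/(k*(k + I))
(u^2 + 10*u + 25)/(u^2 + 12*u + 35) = (u + 5)/(u + 7)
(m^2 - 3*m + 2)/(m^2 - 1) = (m - 2)/(m + 1)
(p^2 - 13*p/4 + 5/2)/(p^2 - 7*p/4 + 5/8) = 2*(p - 2)/(2*p - 1)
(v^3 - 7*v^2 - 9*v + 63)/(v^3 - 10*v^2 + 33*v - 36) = (v^2 - 4*v - 21)/(v^2 - 7*v + 12)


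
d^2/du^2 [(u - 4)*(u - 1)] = 2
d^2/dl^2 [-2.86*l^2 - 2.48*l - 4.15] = -5.72000000000000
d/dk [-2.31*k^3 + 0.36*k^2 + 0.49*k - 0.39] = -6.93*k^2 + 0.72*k + 0.49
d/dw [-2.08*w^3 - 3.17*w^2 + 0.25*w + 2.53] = -6.24*w^2 - 6.34*w + 0.25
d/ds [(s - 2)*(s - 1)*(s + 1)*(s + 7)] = 4*s^3 + 15*s^2 - 30*s - 5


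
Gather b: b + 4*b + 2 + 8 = 5*b + 10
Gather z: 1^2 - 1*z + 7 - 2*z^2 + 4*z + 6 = -2*z^2 + 3*z + 14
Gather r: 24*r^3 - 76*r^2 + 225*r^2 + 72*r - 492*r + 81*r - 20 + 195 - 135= 24*r^3 + 149*r^2 - 339*r + 40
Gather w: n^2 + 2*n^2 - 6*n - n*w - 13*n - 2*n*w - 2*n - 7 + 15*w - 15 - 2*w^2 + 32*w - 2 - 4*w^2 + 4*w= 3*n^2 - 21*n - 6*w^2 + w*(51 - 3*n) - 24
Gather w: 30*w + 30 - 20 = 30*w + 10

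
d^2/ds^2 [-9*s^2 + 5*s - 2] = -18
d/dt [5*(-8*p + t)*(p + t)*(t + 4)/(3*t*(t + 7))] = 5*(8*p^2*t^2 + 64*p^2*t + 224*p^2 - 21*p*t^2 + t^4 + 14*t^3 + 28*t^2)/(3*t^2*(t^2 + 14*t + 49))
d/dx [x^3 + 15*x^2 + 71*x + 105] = 3*x^2 + 30*x + 71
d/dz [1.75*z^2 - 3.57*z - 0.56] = 3.5*z - 3.57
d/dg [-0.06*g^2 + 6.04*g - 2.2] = 6.04 - 0.12*g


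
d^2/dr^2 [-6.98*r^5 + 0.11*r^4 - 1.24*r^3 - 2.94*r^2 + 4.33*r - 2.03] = -139.6*r^3 + 1.32*r^2 - 7.44*r - 5.88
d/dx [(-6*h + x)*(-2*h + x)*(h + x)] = 4*h^2 - 14*h*x + 3*x^2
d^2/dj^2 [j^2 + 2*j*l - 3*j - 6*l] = 2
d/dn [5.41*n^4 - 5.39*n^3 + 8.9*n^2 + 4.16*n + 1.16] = 21.64*n^3 - 16.17*n^2 + 17.8*n + 4.16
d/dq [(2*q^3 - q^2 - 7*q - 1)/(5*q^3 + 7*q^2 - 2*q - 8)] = (19*q^4 + 62*q^3 + 18*q^2 + 30*q + 54)/(25*q^6 + 70*q^5 + 29*q^4 - 108*q^3 - 108*q^2 + 32*q + 64)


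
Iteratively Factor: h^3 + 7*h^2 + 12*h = (h + 4)*(h^2 + 3*h) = (h + 3)*(h + 4)*(h)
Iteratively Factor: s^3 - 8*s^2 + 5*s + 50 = (s + 2)*(s^2 - 10*s + 25) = (s - 5)*(s + 2)*(s - 5)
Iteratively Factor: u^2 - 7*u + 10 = (u - 5)*(u - 2)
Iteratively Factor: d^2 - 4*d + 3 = (d - 1)*(d - 3)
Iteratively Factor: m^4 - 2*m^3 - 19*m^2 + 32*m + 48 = (m + 4)*(m^3 - 6*m^2 + 5*m + 12) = (m + 1)*(m + 4)*(m^2 - 7*m + 12) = (m - 3)*(m + 1)*(m + 4)*(m - 4)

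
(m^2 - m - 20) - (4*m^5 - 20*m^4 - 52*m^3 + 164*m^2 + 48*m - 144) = -4*m^5 + 20*m^4 + 52*m^3 - 163*m^2 - 49*m + 124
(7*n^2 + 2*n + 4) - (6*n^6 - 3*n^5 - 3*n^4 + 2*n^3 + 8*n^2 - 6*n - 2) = -6*n^6 + 3*n^5 + 3*n^4 - 2*n^3 - n^2 + 8*n + 6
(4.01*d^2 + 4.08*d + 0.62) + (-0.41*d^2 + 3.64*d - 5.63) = 3.6*d^2 + 7.72*d - 5.01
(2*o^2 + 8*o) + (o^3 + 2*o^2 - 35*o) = o^3 + 4*o^2 - 27*o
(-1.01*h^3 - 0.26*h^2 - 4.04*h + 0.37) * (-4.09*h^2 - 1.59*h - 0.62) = 4.1309*h^5 + 2.6693*h^4 + 17.5632*h^3 + 5.0715*h^2 + 1.9165*h - 0.2294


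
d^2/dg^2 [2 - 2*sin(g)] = 2*sin(g)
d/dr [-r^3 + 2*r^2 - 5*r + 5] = -3*r^2 + 4*r - 5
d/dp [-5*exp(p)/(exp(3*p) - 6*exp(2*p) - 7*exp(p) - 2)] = 10*(exp(3*p) - 3*exp(2*p) + 1)*exp(p)/(exp(6*p) - 12*exp(5*p) + 22*exp(4*p) + 80*exp(3*p) + 73*exp(2*p) + 28*exp(p) + 4)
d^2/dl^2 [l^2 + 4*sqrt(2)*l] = 2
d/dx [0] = 0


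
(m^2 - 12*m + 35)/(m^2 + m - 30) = (m - 7)/(m + 6)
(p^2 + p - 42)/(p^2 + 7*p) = (p - 6)/p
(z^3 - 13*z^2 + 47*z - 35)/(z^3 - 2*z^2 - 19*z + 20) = (z - 7)/(z + 4)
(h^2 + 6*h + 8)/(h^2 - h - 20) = (h + 2)/(h - 5)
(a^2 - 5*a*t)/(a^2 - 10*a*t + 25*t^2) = a/(a - 5*t)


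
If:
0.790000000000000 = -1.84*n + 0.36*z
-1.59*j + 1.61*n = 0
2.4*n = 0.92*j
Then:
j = 0.00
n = 0.00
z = 2.19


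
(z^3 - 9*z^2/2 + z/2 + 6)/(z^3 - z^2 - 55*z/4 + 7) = 2*(2*z^2 - z - 3)/(4*z^2 + 12*z - 7)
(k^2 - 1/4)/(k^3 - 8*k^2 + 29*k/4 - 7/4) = (2*k + 1)/(2*k^2 - 15*k + 7)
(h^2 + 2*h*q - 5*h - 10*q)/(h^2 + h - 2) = (h^2 + 2*h*q - 5*h - 10*q)/(h^2 + h - 2)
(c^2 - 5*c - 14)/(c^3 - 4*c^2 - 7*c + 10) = (c - 7)/(c^2 - 6*c + 5)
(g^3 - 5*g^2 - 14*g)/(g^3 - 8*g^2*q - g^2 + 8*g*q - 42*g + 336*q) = g*(-g - 2)/(-g^2 + 8*g*q - 6*g + 48*q)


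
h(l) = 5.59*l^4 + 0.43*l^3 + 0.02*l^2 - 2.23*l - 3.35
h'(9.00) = 16403.06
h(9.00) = 36967.66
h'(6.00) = 4874.21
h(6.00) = 7321.51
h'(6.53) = 6279.07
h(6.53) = 10266.67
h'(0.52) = 1.28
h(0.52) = -4.04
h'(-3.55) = -986.48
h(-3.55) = 873.40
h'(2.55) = 377.02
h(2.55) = 234.58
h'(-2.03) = -184.05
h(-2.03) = 92.59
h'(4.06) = 1515.60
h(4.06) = 1535.56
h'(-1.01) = -23.99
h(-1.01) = 4.30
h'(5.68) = 4137.10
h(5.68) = 5881.85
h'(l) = 22.36*l^3 + 1.29*l^2 + 0.04*l - 2.23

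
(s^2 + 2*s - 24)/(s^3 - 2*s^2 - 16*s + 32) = (s + 6)/(s^2 + 2*s - 8)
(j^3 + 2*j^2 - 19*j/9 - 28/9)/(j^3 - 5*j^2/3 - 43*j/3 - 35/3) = (j - 4/3)/(j - 5)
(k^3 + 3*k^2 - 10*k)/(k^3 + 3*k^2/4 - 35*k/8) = 8*(k^2 + 3*k - 10)/(8*k^2 + 6*k - 35)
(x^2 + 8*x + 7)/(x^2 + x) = (x + 7)/x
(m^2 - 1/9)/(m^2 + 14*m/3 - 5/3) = (m + 1/3)/(m + 5)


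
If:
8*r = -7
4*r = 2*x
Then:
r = -7/8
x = -7/4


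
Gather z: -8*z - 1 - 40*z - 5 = -48*z - 6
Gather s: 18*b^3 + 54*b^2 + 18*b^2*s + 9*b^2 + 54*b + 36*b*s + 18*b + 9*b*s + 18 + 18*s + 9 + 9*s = 18*b^3 + 63*b^2 + 72*b + s*(18*b^2 + 45*b + 27) + 27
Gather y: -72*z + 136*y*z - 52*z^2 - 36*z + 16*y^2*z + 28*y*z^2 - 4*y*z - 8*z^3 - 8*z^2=16*y^2*z + y*(28*z^2 + 132*z) - 8*z^3 - 60*z^2 - 108*z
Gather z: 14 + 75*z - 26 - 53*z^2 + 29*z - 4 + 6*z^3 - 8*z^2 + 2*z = 6*z^3 - 61*z^2 + 106*z - 16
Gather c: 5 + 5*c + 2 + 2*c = 7*c + 7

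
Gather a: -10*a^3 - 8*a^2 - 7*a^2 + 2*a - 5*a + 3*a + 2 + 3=-10*a^3 - 15*a^2 + 5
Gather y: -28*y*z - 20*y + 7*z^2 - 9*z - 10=y*(-28*z - 20) + 7*z^2 - 9*z - 10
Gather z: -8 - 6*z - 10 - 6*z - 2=-12*z - 20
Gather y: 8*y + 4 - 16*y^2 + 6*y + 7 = -16*y^2 + 14*y + 11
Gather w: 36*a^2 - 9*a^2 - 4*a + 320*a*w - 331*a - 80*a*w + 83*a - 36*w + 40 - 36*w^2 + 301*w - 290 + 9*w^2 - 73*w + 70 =27*a^2 - 252*a - 27*w^2 + w*(240*a + 192) - 180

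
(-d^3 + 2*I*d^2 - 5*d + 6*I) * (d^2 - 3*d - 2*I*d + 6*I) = -d^5 + 3*d^4 + 4*I*d^4 - d^3 - 12*I*d^3 + 3*d^2 + 16*I*d^2 + 12*d - 48*I*d - 36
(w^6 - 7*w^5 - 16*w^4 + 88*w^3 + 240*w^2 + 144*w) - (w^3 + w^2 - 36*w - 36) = w^6 - 7*w^5 - 16*w^4 + 87*w^3 + 239*w^2 + 180*w + 36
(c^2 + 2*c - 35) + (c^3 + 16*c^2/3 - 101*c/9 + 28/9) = c^3 + 19*c^2/3 - 83*c/9 - 287/9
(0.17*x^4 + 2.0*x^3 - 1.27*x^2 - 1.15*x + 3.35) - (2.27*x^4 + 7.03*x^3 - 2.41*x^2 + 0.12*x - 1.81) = -2.1*x^4 - 5.03*x^3 + 1.14*x^2 - 1.27*x + 5.16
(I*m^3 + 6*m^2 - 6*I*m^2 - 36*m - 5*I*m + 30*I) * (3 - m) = -I*m^4 - 6*m^3 + 9*I*m^3 + 54*m^2 - 13*I*m^2 - 108*m - 45*I*m + 90*I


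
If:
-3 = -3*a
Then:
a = 1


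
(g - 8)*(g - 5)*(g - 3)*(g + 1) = g^4 - 15*g^3 + 63*g^2 - 41*g - 120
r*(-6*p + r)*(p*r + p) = -6*p^2*r^2 - 6*p^2*r + p*r^3 + p*r^2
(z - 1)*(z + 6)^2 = z^3 + 11*z^2 + 24*z - 36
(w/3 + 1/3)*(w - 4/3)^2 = w^3/3 - 5*w^2/9 - 8*w/27 + 16/27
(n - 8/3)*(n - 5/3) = n^2 - 13*n/3 + 40/9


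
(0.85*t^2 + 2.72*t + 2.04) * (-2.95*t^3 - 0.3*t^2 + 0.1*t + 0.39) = -2.5075*t^5 - 8.279*t^4 - 6.749*t^3 - 0.00849999999999995*t^2 + 1.2648*t + 0.7956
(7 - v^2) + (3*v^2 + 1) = 2*v^2 + 8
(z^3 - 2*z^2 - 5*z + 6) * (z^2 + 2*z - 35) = z^5 - 44*z^3 + 66*z^2 + 187*z - 210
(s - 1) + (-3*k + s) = -3*k + 2*s - 1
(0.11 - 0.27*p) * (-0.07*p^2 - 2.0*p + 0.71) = 0.0189*p^3 + 0.5323*p^2 - 0.4117*p + 0.0781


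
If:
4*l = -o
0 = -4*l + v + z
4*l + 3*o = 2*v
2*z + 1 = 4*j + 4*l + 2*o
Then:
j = 5*z/8 + 1/4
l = z/8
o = -z/2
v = -z/2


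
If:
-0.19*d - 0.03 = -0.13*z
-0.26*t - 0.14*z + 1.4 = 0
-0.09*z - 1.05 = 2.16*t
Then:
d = 7.93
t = -0.98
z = 11.82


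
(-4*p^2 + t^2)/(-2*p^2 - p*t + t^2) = (2*p + t)/(p + t)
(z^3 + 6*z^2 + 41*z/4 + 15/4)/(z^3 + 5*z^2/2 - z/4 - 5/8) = 2*(z + 3)/(2*z - 1)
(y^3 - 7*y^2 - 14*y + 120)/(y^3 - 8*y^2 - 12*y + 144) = (y - 5)/(y - 6)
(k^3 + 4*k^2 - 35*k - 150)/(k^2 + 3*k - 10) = (k^2 - k - 30)/(k - 2)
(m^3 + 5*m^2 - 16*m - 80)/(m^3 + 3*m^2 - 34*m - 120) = (m - 4)/(m - 6)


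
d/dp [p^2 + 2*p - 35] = 2*p + 2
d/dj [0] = 0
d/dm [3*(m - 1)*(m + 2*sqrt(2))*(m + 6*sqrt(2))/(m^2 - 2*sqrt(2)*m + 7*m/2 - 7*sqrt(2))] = 6*(2*m^4 - 8*sqrt(2)*m^3 + 14*m^3 - 119*m^2 + 34*sqrt(2)*m^2 - 352*m + 28*sqrt(2)*m - 432*sqrt(2) + 392)/(4*m^4 - 16*sqrt(2)*m^3 + 28*m^3 - 112*sqrt(2)*m^2 + 81*m^2 - 196*sqrt(2)*m + 224*m + 392)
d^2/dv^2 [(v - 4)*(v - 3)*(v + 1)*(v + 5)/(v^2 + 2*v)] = 2*(v^6 + 6*v^5 + 12*v^4 + 83*v^3 + 180*v^2 + 360*v + 240)/(v^3*(v^3 + 6*v^2 + 12*v + 8))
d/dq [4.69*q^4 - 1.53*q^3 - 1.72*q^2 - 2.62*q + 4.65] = 18.76*q^3 - 4.59*q^2 - 3.44*q - 2.62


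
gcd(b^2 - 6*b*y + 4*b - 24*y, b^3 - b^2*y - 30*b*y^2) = -b + 6*y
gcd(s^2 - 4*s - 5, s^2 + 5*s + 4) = s + 1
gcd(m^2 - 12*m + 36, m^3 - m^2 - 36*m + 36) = m - 6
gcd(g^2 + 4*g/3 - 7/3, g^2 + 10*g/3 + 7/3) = g + 7/3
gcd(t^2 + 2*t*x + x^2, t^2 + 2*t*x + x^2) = t^2 + 2*t*x + x^2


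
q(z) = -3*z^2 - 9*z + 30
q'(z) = -6*z - 9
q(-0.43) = 33.32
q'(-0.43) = -6.42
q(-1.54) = 36.75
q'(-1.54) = 0.24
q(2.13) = -2.78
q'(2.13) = -21.78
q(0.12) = 28.88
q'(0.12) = -9.72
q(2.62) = -14.17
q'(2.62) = -24.72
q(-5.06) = -1.27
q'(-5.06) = 21.36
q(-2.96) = 30.36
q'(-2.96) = 8.76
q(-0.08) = 30.70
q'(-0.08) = -8.52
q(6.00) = -132.00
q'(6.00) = -45.00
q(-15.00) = -510.00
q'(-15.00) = 81.00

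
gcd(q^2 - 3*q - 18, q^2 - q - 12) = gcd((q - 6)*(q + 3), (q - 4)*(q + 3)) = q + 3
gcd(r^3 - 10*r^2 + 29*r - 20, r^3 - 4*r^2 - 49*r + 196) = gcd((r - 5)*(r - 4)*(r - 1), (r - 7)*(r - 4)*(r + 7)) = r - 4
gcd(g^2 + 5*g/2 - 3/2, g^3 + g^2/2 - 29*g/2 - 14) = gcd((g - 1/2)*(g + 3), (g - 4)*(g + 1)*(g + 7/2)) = 1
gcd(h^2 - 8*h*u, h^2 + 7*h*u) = h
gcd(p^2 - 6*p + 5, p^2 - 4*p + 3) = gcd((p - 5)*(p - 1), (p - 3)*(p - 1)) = p - 1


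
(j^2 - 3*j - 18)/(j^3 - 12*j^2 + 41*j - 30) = (j + 3)/(j^2 - 6*j + 5)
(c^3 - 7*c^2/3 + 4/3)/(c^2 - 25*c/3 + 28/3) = (3*c^3 - 7*c^2 + 4)/(3*c^2 - 25*c + 28)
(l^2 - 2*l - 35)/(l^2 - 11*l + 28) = (l + 5)/(l - 4)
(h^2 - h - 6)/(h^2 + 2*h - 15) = (h + 2)/(h + 5)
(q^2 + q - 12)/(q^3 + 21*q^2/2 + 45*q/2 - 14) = 2*(q - 3)/(2*q^2 + 13*q - 7)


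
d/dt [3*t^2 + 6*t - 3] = 6*t + 6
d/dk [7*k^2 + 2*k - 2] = 14*k + 2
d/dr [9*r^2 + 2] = 18*r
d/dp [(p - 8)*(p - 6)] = 2*p - 14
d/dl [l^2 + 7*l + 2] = 2*l + 7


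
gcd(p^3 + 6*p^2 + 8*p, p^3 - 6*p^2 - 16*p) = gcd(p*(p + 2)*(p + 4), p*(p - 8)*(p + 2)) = p^2 + 2*p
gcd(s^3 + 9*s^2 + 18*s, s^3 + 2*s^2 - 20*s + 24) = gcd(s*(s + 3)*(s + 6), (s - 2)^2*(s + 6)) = s + 6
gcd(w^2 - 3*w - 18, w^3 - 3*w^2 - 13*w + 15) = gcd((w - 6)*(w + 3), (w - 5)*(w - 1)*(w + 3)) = w + 3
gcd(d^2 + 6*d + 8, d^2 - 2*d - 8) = d + 2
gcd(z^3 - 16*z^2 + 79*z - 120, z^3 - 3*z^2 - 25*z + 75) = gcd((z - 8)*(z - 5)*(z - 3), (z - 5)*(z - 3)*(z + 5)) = z^2 - 8*z + 15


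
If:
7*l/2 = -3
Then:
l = -6/7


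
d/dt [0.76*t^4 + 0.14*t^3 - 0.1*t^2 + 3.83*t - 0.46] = 3.04*t^3 + 0.42*t^2 - 0.2*t + 3.83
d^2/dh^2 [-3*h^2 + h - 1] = -6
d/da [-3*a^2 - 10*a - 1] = -6*a - 10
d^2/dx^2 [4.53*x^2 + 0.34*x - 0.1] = 9.06000000000000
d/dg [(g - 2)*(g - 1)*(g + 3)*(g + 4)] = 4*g^3 + 12*g^2 - 14*g - 22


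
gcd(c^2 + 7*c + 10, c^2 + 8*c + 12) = c + 2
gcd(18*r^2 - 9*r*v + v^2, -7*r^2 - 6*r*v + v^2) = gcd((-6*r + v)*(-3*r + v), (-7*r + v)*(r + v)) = 1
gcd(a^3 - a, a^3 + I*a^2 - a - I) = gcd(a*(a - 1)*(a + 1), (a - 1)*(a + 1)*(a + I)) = a^2 - 1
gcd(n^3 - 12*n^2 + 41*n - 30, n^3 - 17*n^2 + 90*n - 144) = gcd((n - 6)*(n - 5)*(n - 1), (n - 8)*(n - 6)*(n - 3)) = n - 6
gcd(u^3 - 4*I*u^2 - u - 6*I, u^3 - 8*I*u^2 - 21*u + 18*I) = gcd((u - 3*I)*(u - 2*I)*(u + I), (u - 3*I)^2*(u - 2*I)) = u^2 - 5*I*u - 6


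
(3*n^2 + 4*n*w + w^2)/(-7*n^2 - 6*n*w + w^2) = (3*n + w)/(-7*n + w)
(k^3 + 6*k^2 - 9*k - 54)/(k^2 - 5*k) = (k^3 + 6*k^2 - 9*k - 54)/(k*(k - 5))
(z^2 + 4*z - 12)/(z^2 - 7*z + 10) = (z + 6)/(z - 5)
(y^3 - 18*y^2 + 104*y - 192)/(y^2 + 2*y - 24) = (y^2 - 14*y + 48)/(y + 6)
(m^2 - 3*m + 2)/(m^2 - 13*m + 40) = (m^2 - 3*m + 2)/(m^2 - 13*m + 40)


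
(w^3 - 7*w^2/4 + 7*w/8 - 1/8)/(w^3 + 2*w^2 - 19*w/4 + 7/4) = (4*w - 1)/(2*(2*w + 7))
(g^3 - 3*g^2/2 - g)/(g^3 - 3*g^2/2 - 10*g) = (-2*g^2 + 3*g + 2)/(-2*g^2 + 3*g + 20)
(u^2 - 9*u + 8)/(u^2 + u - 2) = (u - 8)/(u + 2)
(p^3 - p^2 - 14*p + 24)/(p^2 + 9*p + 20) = (p^2 - 5*p + 6)/(p + 5)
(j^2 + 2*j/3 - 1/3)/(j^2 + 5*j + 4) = (j - 1/3)/(j + 4)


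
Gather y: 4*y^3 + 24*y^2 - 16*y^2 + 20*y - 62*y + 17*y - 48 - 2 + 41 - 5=4*y^3 + 8*y^2 - 25*y - 14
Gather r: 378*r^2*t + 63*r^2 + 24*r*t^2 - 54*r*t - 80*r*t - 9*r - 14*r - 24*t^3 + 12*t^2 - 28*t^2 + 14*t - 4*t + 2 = r^2*(378*t + 63) + r*(24*t^2 - 134*t - 23) - 24*t^3 - 16*t^2 + 10*t + 2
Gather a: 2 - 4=-2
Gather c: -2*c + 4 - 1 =3 - 2*c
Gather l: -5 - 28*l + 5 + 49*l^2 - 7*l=49*l^2 - 35*l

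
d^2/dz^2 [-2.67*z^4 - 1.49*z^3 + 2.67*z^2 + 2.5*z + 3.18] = -32.04*z^2 - 8.94*z + 5.34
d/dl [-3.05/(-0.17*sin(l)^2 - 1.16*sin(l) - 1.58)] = -(1.037*sin(l) + 3.538)*cos(l)/(0.17*sin(l)^2 + 1.16*sin(l) + 1.58)^2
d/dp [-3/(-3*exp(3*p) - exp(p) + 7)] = (-27*exp(2*p) - 3)*exp(p)/(3*exp(3*p) + exp(p) - 7)^2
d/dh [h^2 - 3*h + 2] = 2*h - 3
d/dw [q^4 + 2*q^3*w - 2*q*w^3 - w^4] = 2*q^3 - 6*q*w^2 - 4*w^3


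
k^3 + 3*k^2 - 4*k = k*(k - 1)*(k + 4)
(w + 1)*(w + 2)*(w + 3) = w^3 + 6*w^2 + 11*w + 6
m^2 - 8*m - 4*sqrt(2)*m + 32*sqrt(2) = (m - 8)*(m - 4*sqrt(2))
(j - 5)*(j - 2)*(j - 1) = j^3 - 8*j^2 + 17*j - 10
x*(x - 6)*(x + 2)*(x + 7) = x^4 + 3*x^3 - 40*x^2 - 84*x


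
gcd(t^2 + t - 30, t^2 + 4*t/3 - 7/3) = 1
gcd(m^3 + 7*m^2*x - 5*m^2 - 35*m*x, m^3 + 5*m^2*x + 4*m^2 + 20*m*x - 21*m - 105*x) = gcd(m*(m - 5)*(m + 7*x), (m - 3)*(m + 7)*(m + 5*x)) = 1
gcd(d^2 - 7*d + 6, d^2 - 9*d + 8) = d - 1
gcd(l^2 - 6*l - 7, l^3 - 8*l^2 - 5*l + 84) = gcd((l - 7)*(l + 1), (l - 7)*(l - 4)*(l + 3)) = l - 7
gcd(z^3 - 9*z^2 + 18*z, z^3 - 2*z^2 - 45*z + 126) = z^2 - 9*z + 18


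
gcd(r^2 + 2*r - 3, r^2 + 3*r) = r + 3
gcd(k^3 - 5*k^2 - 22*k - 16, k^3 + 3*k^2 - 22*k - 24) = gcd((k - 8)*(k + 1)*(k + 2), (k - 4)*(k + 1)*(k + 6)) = k + 1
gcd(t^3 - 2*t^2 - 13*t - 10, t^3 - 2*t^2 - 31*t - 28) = t + 1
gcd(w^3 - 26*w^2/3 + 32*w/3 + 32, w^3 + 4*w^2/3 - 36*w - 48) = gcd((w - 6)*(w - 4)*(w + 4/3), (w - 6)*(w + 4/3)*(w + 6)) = w^2 - 14*w/3 - 8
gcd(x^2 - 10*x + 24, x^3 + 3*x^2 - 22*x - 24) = x - 4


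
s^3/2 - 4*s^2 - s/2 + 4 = (s/2 + 1/2)*(s - 8)*(s - 1)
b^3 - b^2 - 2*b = b*(b - 2)*(b + 1)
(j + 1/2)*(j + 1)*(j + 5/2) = j^3 + 4*j^2 + 17*j/4 + 5/4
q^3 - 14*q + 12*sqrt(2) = (q - 2*sqrt(2))*(q - sqrt(2))*(q + 3*sqrt(2))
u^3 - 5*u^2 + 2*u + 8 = (u - 4)*(u - 2)*(u + 1)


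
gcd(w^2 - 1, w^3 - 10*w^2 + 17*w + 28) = w + 1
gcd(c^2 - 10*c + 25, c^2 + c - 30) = c - 5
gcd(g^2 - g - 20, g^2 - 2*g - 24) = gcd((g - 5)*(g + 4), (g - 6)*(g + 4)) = g + 4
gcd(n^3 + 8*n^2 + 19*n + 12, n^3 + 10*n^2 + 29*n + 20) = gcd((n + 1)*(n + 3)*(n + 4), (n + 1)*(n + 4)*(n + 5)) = n^2 + 5*n + 4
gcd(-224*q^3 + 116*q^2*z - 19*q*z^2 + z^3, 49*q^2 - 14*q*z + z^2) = -7*q + z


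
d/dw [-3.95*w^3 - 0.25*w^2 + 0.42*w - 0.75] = -11.85*w^2 - 0.5*w + 0.42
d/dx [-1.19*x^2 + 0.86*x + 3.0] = 0.86 - 2.38*x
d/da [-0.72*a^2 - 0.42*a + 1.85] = -1.44*a - 0.42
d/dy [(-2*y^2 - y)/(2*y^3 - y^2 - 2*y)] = (4*y^2 + 4*y + 3)/(4*y^4 - 4*y^3 - 7*y^2 + 4*y + 4)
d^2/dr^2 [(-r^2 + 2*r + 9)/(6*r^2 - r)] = 6*(22*r^3 + 324*r^2 - 54*r + 3)/(r^3*(216*r^3 - 108*r^2 + 18*r - 1))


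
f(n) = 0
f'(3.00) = 0.00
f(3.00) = 0.00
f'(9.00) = 0.00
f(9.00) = 0.00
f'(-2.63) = 0.00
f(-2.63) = 0.00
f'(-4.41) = 0.00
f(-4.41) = 0.00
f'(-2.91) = 0.00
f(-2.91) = 0.00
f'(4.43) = 0.00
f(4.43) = 0.00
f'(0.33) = 0.00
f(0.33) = 0.00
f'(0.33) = 0.00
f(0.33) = 0.00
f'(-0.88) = 0.00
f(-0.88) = 0.00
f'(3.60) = 0.00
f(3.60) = 0.00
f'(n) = 0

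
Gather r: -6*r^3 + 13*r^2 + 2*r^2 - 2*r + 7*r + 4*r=-6*r^3 + 15*r^2 + 9*r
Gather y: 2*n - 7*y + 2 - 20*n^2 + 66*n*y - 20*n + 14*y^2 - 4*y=-20*n^2 - 18*n + 14*y^2 + y*(66*n - 11) + 2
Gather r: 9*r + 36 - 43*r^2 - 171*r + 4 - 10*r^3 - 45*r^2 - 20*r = -10*r^3 - 88*r^2 - 182*r + 40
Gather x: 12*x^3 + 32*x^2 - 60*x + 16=12*x^3 + 32*x^2 - 60*x + 16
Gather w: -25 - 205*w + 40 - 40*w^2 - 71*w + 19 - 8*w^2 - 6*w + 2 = -48*w^2 - 282*w + 36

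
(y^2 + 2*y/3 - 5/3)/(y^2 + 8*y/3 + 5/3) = (y - 1)/(y + 1)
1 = 1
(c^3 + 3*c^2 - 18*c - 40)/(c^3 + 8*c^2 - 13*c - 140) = (c + 2)/(c + 7)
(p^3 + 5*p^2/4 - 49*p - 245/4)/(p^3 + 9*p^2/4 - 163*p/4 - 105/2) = (p - 7)/(p - 6)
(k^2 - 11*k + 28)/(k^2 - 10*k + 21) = (k - 4)/(k - 3)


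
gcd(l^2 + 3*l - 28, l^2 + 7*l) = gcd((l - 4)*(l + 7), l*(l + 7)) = l + 7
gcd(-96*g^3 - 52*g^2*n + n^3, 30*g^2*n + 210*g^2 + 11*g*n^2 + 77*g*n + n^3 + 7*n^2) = 6*g + n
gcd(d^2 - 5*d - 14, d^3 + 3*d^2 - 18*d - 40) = d + 2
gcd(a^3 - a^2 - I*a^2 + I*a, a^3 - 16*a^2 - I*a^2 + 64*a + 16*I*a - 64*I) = a - I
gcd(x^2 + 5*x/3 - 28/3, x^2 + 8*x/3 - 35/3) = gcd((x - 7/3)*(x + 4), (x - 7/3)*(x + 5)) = x - 7/3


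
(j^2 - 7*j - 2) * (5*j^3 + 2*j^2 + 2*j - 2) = 5*j^5 - 33*j^4 - 22*j^3 - 20*j^2 + 10*j + 4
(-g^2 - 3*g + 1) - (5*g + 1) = -g^2 - 8*g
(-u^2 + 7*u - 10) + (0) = -u^2 + 7*u - 10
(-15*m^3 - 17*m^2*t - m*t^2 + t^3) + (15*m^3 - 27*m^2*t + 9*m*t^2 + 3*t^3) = -44*m^2*t + 8*m*t^2 + 4*t^3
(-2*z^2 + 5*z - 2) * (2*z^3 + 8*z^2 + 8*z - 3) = -4*z^5 - 6*z^4 + 20*z^3 + 30*z^2 - 31*z + 6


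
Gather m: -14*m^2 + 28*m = -14*m^2 + 28*m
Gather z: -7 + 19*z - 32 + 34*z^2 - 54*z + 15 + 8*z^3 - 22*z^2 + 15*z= 8*z^3 + 12*z^2 - 20*z - 24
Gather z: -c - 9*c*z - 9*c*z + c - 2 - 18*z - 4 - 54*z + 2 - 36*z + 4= z*(-18*c - 108)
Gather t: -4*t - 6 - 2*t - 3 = -6*t - 9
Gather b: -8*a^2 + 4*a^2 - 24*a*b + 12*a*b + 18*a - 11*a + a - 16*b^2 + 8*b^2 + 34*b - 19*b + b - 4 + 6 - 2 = -4*a^2 + 8*a - 8*b^2 + b*(16 - 12*a)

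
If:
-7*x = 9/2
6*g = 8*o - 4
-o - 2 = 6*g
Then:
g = -10/27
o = 2/9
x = -9/14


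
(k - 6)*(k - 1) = k^2 - 7*k + 6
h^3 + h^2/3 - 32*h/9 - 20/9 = (h - 2)*(h + 2/3)*(h + 5/3)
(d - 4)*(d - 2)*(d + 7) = d^3 + d^2 - 34*d + 56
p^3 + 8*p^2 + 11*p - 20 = (p - 1)*(p + 4)*(p + 5)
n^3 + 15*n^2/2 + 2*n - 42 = (n - 2)*(n + 7/2)*(n + 6)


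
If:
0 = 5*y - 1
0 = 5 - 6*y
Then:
No Solution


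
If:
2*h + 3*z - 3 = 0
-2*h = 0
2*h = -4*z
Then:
No Solution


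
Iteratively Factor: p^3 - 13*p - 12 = (p + 3)*(p^2 - 3*p - 4) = (p - 4)*(p + 3)*(p + 1)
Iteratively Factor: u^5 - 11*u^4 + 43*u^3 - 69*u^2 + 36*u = (u - 4)*(u^4 - 7*u^3 + 15*u^2 - 9*u) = (u - 4)*(u - 3)*(u^3 - 4*u^2 + 3*u) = (u - 4)*(u - 3)^2*(u^2 - u) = (u - 4)*(u - 3)^2*(u - 1)*(u)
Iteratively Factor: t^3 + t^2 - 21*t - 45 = (t - 5)*(t^2 + 6*t + 9) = (t - 5)*(t + 3)*(t + 3)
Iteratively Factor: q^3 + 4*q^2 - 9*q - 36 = (q + 4)*(q^2 - 9) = (q - 3)*(q + 4)*(q + 3)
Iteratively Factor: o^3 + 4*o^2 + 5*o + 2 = (o + 1)*(o^2 + 3*o + 2) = (o + 1)*(o + 2)*(o + 1)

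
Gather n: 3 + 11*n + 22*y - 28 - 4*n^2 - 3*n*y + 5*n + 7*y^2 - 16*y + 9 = -4*n^2 + n*(16 - 3*y) + 7*y^2 + 6*y - 16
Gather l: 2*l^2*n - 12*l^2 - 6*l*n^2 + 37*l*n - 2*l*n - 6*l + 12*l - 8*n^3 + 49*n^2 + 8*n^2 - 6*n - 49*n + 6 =l^2*(2*n - 12) + l*(-6*n^2 + 35*n + 6) - 8*n^3 + 57*n^2 - 55*n + 6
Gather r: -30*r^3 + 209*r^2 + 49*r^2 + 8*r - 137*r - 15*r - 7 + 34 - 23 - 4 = -30*r^3 + 258*r^2 - 144*r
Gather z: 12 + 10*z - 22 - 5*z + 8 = 5*z - 2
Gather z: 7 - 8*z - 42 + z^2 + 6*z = z^2 - 2*z - 35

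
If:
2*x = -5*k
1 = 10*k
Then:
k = 1/10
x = -1/4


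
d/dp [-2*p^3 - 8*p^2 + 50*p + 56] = -6*p^2 - 16*p + 50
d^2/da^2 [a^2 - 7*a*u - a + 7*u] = 2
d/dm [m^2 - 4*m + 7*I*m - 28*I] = 2*m - 4 + 7*I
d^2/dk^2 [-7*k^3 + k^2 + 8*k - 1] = 2 - 42*k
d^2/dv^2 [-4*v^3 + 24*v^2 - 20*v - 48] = 48 - 24*v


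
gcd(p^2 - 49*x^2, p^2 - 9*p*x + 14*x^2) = -p + 7*x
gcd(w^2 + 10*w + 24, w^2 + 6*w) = w + 6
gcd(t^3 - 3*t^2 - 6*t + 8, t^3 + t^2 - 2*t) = t^2 + t - 2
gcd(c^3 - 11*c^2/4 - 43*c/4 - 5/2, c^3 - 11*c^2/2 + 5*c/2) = c - 5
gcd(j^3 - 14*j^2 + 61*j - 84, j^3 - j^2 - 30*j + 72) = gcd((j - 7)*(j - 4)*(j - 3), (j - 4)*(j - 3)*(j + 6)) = j^2 - 7*j + 12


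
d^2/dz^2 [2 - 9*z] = 0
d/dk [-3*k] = -3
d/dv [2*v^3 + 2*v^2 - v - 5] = 6*v^2 + 4*v - 1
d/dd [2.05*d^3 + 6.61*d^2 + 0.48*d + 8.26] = 6.15*d^2 + 13.22*d + 0.48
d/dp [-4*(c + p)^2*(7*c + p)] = 12*(-5*c - p)*(c + p)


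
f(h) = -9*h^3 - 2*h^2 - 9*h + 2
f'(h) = -27*h^2 - 4*h - 9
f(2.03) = -99.80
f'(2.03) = -128.38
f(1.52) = -47.91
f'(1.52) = -77.46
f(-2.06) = 90.73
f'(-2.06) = -115.34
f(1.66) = -59.62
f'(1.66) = -90.04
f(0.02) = 1.82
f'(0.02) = -9.09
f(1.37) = -37.23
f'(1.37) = -65.16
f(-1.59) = 47.43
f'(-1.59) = -70.90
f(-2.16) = 102.81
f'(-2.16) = -126.33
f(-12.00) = 15374.00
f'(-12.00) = -3849.00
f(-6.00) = 1928.00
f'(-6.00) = -957.00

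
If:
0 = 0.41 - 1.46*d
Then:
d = 0.28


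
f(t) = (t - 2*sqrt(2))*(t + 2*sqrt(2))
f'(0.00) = 0.00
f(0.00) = -8.00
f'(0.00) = 0.00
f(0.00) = -8.00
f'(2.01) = 4.02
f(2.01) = -3.96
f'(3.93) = 7.86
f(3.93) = 7.44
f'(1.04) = 2.08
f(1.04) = -6.92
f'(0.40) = 0.80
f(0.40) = -7.84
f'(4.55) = 9.10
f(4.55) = 12.70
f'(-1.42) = -2.84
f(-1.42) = -5.98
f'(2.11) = 4.22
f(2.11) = -3.55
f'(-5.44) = -10.88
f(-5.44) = 21.59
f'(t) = 2*t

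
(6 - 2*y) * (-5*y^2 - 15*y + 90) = 10*y^3 - 270*y + 540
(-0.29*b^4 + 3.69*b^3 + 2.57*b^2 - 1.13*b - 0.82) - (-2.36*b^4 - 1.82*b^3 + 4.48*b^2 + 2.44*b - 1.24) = 2.07*b^4 + 5.51*b^3 - 1.91*b^2 - 3.57*b + 0.42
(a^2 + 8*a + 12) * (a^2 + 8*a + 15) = a^4 + 16*a^3 + 91*a^2 + 216*a + 180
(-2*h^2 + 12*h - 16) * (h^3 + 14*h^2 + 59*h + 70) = -2*h^5 - 16*h^4 + 34*h^3 + 344*h^2 - 104*h - 1120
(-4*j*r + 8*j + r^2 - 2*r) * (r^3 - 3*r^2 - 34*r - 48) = -4*j*r^4 + 20*j*r^3 + 112*j*r^2 - 80*j*r - 384*j + r^5 - 5*r^4 - 28*r^3 + 20*r^2 + 96*r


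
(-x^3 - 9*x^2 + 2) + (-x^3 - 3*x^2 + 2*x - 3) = -2*x^3 - 12*x^2 + 2*x - 1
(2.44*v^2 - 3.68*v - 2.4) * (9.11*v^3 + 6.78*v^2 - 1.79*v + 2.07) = 22.2284*v^5 - 16.9816*v^4 - 51.182*v^3 - 4.634*v^2 - 3.3216*v - 4.968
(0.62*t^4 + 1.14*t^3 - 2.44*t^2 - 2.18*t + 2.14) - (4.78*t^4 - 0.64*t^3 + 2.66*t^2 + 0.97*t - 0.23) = -4.16*t^4 + 1.78*t^3 - 5.1*t^2 - 3.15*t + 2.37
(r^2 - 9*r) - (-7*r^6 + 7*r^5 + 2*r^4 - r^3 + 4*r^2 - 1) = 7*r^6 - 7*r^5 - 2*r^4 + r^3 - 3*r^2 - 9*r + 1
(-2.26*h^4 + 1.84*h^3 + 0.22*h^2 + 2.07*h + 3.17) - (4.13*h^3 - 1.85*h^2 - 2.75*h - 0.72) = -2.26*h^4 - 2.29*h^3 + 2.07*h^2 + 4.82*h + 3.89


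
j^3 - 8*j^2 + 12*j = j*(j - 6)*(j - 2)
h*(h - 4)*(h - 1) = h^3 - 5*h^2 + 4*h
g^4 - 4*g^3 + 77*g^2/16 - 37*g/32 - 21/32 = (g - 7/4)*(g - 3/2)*(g - 1)*(g + 1/4)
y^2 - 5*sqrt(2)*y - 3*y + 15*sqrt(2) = (y - 3)*(y - 5*sqrt(2))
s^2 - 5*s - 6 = (s - 6)*(s + 1)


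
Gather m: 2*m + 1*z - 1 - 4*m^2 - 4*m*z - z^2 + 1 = -4*m^2 + m*(2 - 4*z) - z^2 + z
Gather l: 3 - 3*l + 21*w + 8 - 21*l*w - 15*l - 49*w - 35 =l*(-21*w - 18) - 28*w - 24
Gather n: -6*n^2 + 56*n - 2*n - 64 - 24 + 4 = -6*n^2 + 54*n - 84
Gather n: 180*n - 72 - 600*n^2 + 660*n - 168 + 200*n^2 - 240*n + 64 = -400*n^2 + 600*n - 176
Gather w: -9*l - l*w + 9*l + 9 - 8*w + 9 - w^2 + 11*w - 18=-w^2 + w*(3 - l)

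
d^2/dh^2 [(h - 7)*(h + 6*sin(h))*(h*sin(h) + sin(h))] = -h^3*sin(h) + 6*sqrt(2)*h^2*sin(h + pi/4) + 12*h^2*cos(2*h) + 13*h*sin(h) + 24*h*sin(2*h) - 24*h*cos(h) - 72*h*cos(2*h) - 12*sin(h) - 72*sin(2*h) - 14*cos(h) - 90*cos(2*h) + 6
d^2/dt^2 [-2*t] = 0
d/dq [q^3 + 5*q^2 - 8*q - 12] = 3*q^2 + 10*q - 8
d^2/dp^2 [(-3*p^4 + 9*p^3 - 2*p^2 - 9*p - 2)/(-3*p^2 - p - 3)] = 2*(27*p^6 + 27*p^5 + 90*p^4 + 219*p^3 + 81*p^2 - 468*p - 25)/(27*p^6 + 27*p^5 + 90*p^4 + 55*p^3 + 90*p^2 + 27*p + 27)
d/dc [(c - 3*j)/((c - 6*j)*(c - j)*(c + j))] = ((-c + 3*j)*(c - 6*j)*(c - j) + (-c + 3*j)*(c - 6*j)*(c + j) + (-c + 3*j)*(c - j)*(c + j) + (c - 6*j)*(c - j)*(c + j))/((c - 6*j)^2*(c - j)^2*(c + j)^2)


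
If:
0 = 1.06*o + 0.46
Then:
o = -0.43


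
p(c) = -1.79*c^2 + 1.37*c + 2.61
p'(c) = 1.37 - 3.58*c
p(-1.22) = -1.73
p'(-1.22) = 5.74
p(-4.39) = -37.90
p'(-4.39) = 17.09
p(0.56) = 2.82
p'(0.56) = -0.63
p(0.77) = 2.60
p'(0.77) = -1.39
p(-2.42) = -11.19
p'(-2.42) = 10.03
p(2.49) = -5.08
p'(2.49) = -7.54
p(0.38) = 2.87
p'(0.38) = 0.01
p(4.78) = -31.74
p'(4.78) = -15.74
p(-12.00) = -271.59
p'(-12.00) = 44.33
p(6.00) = -53.61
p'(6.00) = -20.11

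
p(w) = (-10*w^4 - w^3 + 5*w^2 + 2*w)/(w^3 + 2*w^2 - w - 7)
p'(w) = (-3*w^2 - 4*w + 1)*(-10*w^4 - w^3 + 5*w^2 + 2*w)/(w^3 + 2*w^2 - w - 7)^2 + (-40*w^3 - 3*w^2 + 10*w + 2)/(w^3 + 2*w^2 - w - 7)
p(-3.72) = 66.53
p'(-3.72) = -10.23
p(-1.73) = 16.34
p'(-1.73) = -37.10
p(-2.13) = 32.56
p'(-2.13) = -40.38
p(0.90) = 0.26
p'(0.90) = 3.94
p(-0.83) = 0.45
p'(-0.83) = -2.89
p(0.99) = 0.73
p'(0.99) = 6.75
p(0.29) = -0.13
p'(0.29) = -0.52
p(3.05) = -22.78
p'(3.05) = -6.49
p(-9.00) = 114.15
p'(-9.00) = -9.41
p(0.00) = 0.00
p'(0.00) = -0.29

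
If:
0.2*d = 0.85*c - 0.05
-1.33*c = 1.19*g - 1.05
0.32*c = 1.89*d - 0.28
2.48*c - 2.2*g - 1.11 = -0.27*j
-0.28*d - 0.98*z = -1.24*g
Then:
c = 0.10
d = 0.16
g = 0.77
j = 9.52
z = 0.93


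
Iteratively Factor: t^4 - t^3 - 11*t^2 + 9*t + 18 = (t - 2)*(t^3 + t^2 - 9*t - 9) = (t - 2)*(t + 1)*(t^2 - 9) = (t - 2)*(t + 1)*(t + 3)*(t - 3)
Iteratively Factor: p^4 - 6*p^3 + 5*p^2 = (p - 1)*(p^3 - 5*p^2) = (p - 5)*(p - 1)*(p^2) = p*(p - 5)*(p - 1)*(p)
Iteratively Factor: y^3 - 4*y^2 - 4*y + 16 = (y - 4)*(y^2 - 4) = (y - 4)*(y - 2)*(y + 2)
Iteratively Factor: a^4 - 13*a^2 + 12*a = (a - 3)*(a^3 + 3*a^2 - 4*a) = (a - 3)*(a - 1)*(a^2 + 4*a) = a*(a - 3)*(a - 1)*(a + 4)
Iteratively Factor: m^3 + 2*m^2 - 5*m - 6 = (m + 3)*(m^2 - m - 2) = (m + 1)*(m + 3)*(m - 2)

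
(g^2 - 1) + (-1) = g^2 - 2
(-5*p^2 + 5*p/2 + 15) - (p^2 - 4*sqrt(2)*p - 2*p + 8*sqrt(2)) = -6*p^2 + 9*p/2 + 4*sqrt(2)*p - 8*sqrt(2) + 15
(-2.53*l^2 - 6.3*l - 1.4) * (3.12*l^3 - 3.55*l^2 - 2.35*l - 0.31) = -7.8936*l^5 - 10.6745*l^4 + 23.9425*l^3 + 20.5593*l^2 + 5.243*l + 0.434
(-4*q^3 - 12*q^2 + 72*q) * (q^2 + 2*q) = -4*q^5 - 20*q^4 + 48*q^3 + 144*q^2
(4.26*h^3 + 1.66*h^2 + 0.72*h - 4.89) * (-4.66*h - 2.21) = -19.8516*h^4 - 17.1502*h^3 - 7.0238*h^2 + 21.1962*h + 10.8069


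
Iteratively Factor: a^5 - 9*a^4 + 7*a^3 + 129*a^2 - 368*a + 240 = (a - 4)*(a^4 - 5*a^3 - 13*a^2 + 77*a - 60) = (a - 5)*(a - 4)*(a^3 - 13*a + 12) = (a - 5)*(a - 4)*(a + 4)*(a^2 - 4*a + 3) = (a - 5)*(a - 4)*(a - 1)*(a + 4)*(a - 3)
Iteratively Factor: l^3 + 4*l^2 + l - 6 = (l + 3)*(l^2 + l - 2) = (l + 2)*(l + 3)*(l - 1)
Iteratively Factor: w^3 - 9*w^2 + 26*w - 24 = (w - 4)*(w^2 - 5*w + 6) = (w - 4)*(w - 3)*(w - 2)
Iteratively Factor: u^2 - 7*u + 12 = (u - 3)*(u - 4)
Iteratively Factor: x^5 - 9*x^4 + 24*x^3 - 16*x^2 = (x - 4)*(x^4 - 5*x^3 + 4*x^2) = (x - 4)^2*(x^3 - x^2) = x*(x - 4)^2*(x^2 - x) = x^2*(x - 4)^2*(x - 1)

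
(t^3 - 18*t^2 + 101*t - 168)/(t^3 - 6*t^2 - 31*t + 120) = (t - 7)/(t + 5)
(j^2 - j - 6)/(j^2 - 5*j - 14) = (j - 3)/(j - 7)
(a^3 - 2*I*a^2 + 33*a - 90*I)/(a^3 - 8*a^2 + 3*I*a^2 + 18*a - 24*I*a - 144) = (a - 5*I)/(a - 8)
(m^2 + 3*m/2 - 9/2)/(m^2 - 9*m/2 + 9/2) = (m + 3)/(m - 3)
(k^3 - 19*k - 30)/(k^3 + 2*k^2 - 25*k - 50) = (k + 3)/(k + 5)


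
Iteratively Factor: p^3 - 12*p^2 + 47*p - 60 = (p - 4)*(p^2 - 8*p + 15) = (p - 5)*(p - 4)*(p - 3)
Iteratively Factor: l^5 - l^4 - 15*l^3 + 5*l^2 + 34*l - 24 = (l - 4)*(l^4 + 3*l^3 - 3*l^2 - 7*l + 6) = (l - 4)*(l + 2)*(l^3 + l^2 - 5*l + 3) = (l - 4)*(l - 1)*(l + 2)*(l^2 + 2*l - 3) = (l - 4)*(l - 1)^2*(l + 2)*(l + 3)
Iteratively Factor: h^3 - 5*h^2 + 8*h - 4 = (h - 1)*(h^2 - 4*h + 4) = (h - 2)*(h - 1)*(h - 2)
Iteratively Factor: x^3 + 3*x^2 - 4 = (x + 2)*(x^2 + x - 2) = (x - 1)*(x + 2)*(x + 2)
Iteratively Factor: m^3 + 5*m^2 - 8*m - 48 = (m + 4)*(m^2 + m - 12) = (m - 3)*(m + 4)*(m + 4)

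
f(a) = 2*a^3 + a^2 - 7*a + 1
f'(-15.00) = 1313.00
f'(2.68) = 41.45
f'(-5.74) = 179.21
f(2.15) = 10.45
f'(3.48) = 72.62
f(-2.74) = -13.45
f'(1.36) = 6.82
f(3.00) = 43.00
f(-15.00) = -6419.00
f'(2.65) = 40.44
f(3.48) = 73.04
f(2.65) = 26.69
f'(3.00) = 53.00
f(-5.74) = -304.11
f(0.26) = -0.72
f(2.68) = 27.92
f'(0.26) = -6.07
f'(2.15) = 25.04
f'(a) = 6*a^2 + 2*a - 7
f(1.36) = -1.64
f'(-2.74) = 32.57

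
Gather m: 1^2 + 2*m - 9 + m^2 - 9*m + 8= m^2 - 7*m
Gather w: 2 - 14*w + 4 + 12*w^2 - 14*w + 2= 12*w^2 - 28*w + 8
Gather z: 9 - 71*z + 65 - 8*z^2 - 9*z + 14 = -8*z^2 - 80*z + 88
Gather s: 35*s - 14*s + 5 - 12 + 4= 21*s - 3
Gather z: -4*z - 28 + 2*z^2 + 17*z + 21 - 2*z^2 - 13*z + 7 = 0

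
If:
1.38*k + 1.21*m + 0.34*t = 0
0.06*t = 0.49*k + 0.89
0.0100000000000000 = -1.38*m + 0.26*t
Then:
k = -1.40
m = 0.64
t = 3.41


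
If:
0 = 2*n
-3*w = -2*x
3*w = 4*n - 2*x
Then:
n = 0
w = 0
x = 0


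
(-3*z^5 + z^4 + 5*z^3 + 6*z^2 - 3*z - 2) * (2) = -6*z^5 + 2*z^4 + 10*z^3 + 12*z^2 - 6*z - 4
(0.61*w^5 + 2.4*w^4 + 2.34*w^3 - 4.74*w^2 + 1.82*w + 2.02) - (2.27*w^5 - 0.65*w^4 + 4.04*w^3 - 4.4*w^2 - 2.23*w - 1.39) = -1.66*w^5 + 3.05*w^4 - 1.7*w^3 - 0.34*w^2 + 4.05*w + 3.41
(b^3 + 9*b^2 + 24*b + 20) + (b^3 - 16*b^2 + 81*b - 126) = 2*b^3 - 7*b^2 + 105*b - 106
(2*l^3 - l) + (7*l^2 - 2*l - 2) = 2*l^3 + 7*l^2 - 3*l - 2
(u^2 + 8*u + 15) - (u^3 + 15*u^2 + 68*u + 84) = -u^3 - 14*u^2 - 60*u - 69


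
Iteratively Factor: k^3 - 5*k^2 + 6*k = (k - 2)*(k^2 - 3*k) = (k - 3)*(k - 2)*(k)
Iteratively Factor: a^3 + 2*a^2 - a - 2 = (a + 2)*(a^2 - 1) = (a + 1)*(a + 2)*(a - 1)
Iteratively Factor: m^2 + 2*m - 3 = (m + 3)*(m - 1)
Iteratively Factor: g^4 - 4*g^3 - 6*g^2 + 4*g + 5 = (g - 5)*(g^3 + g^2 - g - 1) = (g - 5)*(g + 1)*(g^2 - 1) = (g - 5)*(g - 1)*(g + 1)*(g + 1)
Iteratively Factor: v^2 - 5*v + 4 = (v - 1)*(v - 4)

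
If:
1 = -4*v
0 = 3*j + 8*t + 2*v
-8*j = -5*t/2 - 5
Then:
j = 15/26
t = -2/13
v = -1/4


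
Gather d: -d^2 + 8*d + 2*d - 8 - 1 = -d^2 + 10*d - 9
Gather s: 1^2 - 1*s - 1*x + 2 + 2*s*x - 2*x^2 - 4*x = s*(2*x - 1) - 2*x^2 - 5*x + 3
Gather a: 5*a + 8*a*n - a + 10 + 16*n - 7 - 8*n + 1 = a*(8*n + 4) + 8*n + 4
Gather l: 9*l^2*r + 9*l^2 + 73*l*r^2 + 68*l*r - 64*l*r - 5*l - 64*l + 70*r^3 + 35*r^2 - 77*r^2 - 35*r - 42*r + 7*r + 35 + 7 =l^2*(9*r + 9) + l*(73*r^2 + 4*r - 69) + 70*r^3 - 42*r^2 - 70*r + 42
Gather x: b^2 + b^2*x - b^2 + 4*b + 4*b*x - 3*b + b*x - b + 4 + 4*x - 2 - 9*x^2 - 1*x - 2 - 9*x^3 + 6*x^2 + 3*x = -9*x^3 - 3*x^2 + x*(b^2 + 5*b + 6)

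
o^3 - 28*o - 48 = (o - 6)*(o + 2)*(o + 4)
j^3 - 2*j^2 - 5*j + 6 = (j - 3)*(j - 1)*(j + 2)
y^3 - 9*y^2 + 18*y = y*(y - 6)*(y - 3)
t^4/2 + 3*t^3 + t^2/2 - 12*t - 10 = (t/2 + 1/2)*(t - 2)*(t + 2)*(t + 5)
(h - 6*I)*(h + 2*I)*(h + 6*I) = h^3 + 2*I*h^2 + 36*h + 72*I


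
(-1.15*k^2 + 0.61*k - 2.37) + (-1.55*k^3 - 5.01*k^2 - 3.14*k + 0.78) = -1.55*k^3 - 6.16*k^2 - 2.53*k - 1.59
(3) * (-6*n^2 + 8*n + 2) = -18*n^2 + 24*n + 6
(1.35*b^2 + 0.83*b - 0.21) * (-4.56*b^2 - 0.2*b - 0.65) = -6.156*b^4 - 4.0548*b^3 - 0.0859000000000002*b^2 - 0.4975*b + 0.1365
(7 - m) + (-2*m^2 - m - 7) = -2*m^2 - 2*m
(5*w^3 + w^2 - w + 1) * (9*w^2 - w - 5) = 45*w^5 + 4*w^4 - 35*w^3 + 5*w^2 + 4*w - 5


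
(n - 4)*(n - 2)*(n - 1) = n^3 - 7*n^2 + 14*n - 8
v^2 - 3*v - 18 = (v - 6)*(v + 3)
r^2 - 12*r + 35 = (r - 7)*(r - 5)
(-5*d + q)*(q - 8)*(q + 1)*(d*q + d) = -5*d^2*q^3 + 30*d^2*q^2 + 75*d^2*q + 40*d^2 + d*q^4 - 6*d*q^3 - 15*d*q^2 - 8*d*q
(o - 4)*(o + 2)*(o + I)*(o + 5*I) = o^4 - 2*o^3 + 6*I*o^3 - 13*o^2 - 12*I*o^2 + 10*o - 48*I*o + 40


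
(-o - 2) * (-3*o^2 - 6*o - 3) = 3*o^3 + 12*o^2 + 15*o + 6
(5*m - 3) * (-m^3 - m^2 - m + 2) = -5*m^4 - 2*m^3 - 2*m^2 + 13*m - 6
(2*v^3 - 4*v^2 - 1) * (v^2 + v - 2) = 2*v^5 - 2*v^4 - 8*v^3 + 7*v^2 - v + 2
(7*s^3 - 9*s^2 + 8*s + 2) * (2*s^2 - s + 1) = 14*s^5 - 25*s^4 + 32*s^3 - 13*s^2 + 6*s + 2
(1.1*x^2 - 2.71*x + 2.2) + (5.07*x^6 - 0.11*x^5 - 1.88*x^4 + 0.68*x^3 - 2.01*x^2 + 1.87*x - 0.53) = 5.07*x^6 - 0.11*x^5 - 1.88*x^4 + 0.68*x^3 - 0.91*x^2 - 0.84*x + 1.67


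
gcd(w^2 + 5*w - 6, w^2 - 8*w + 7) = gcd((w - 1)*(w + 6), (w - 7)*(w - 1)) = w - 1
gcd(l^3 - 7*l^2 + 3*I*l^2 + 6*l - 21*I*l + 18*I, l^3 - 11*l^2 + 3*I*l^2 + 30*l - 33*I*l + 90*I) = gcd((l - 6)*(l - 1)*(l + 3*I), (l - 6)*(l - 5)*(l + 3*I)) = l^2 + l*(-6 + 3*I) - 18*I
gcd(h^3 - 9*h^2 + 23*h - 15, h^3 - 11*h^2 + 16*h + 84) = 1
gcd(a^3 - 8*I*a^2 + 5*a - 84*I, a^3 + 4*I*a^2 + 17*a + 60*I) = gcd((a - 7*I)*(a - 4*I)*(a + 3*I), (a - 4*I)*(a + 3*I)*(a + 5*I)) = a^2 - I*a + 12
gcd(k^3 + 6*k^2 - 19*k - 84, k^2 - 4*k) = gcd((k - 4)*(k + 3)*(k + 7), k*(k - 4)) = k - 4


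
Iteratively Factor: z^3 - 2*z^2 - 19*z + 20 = (z - 5)*(z^2 + 3*z - 4) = (z - 5)*(z + 4)*(z - 1)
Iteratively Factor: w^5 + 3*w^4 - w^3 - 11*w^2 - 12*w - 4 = (w - 2)*(w^4 + 5*w^3 + 9*w^2 + 7*w + 2) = (w - 2)*(w + 1)*(w^3 + 4*w^2 + 5*w + 2) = (w - 2)*(w + 1)^2*(w^2 + 3*w + 2) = (w - 2)*(w + 1)^2*(w + 2)*(w + 1)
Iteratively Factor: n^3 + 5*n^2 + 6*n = (n + 2)*(n^2 + 3*n) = (n + 2)*(n + 3)*(n)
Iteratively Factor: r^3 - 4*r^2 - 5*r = (r)*(r^2 - 4*r - 5) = r*(r - 5)*(r + 1)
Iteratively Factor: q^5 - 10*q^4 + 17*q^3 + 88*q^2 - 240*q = (q - 5)*(q^4 - 5*q^3 - 8*q^2 + 48*q) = q*(q - 5)*(q^3 - 5*q^2 - 8*q + 48) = q*(q - 5)*(q - 4)*(q^2 - q - 12) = q*(q - 5)*(q - 4)*(q + 3)*(q - 4)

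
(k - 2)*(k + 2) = k^2 - 4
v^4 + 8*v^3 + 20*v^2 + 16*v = v*(v + 2)^2*(v + 4)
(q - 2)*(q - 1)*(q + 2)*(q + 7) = q^4 + 6*q^3 - 11*q^2 - 24*q + 28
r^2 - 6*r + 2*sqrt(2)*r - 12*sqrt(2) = (r - 6)*(r + 2*sqrt(2))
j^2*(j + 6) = j^3 + 6*j^2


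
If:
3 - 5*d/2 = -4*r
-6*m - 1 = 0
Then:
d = 8*r/5 + 6/5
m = -1/6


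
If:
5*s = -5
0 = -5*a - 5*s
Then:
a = 1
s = -1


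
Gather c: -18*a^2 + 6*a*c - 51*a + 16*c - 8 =-18*a^2 - 51*a + c*(6*a + 16) - 8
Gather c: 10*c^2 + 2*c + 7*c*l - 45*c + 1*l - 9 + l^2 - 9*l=10*c^2 + c*(7*l - 43) + l^2 - 8*l - 9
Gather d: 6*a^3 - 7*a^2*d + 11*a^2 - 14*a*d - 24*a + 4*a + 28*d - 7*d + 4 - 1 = 6*a^3 + 11*a^2 - 20*a + d*(-7*a^2 - 14*a + 21) + 3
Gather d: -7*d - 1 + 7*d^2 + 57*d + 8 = 7*d^2 + 50*d + 7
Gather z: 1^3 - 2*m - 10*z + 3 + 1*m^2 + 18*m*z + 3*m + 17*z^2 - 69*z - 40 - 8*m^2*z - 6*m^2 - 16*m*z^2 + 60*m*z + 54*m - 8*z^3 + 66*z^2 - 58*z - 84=-5*m^2 + 55*m - 8*z^3 + z^2*(83 - 16*m) + z*(-8*m^2 + 78*m - 137) - 120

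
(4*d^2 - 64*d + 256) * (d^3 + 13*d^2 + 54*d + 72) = 4*d^5 - 12*d^4 - 360*d^3 + 160*d^2 + 9216*d + 18432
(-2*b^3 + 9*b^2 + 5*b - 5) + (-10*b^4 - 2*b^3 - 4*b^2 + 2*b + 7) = -10*b^4 - 4*b^3 + 5*b^2 + 7*b + 2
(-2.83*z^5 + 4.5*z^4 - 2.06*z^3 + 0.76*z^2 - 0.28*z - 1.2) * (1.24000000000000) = -3.5092*z^5 + 5.58*z^4 - 2.5544*z^3 + 0.9424*z^2 - 0.3472*z - 1.488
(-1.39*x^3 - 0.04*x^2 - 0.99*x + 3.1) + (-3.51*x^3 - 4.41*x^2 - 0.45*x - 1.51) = -4.9*x^3 - 4.45*x^2 - 1.44*x + 1.59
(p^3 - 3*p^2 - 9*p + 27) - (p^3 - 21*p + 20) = -3*p^2 + 12*p + 7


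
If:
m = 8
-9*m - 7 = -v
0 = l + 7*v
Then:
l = -553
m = 8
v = 79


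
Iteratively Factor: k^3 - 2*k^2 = (k)*(k^2 - 2*k) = k*(k - 2)*(k)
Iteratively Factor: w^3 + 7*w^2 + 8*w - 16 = (w - 1)*(w^2 + 8*w + 16) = (w - 1)*(w + 4)*(w + 4)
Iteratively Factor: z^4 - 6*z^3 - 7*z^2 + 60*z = (z + 3)*(z^3 - 9*z^2 + 20*z) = (z - 4)*(z + 3)*(z^2 - 5*z) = z*(z - 4)*(z + 3)*(z - 5)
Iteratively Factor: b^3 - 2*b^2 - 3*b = (b)*(b^2 - 2*b - 3) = b*(b + 1)*(b - 3)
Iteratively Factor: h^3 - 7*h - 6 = (h + 2)*(h^2 - 2*h - 3) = (h + 1)*(h + 2)*(h - 3)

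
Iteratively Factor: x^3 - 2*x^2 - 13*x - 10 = (x + 2)*(x^2 - 4*x - 5) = (x + 1)*(x + 2)*(x - 5)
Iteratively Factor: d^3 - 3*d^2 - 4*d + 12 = (d - 2)*(d^2 - d - 6) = (d - 2)*(d + 2)*(d - 3)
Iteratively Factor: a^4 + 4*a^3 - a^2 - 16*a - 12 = (a + 1)*(a^3 + 3*a^2 - 4*a - 12) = (a + 1)*(a + 2)*(a^2 + a - 6) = (a - 2)*(a + 1)*(a + 2)*(a + 3)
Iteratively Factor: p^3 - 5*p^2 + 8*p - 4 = (p - 2)*(p^2 - 3*p + 2) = (p - 2)*(p - 1)*(p - 2)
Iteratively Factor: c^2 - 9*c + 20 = (c - 5)*(c - 4)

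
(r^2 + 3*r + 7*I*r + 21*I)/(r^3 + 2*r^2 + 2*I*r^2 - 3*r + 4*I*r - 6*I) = (r + 7*I)/(r^2 + r*(-1 + 2*I) - 2*I)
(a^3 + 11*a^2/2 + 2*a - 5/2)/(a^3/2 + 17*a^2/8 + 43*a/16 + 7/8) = 8*(2*a^3 + 11*a^2 + 4*a - 5)/(8*a^3 + 34*a^2 + 43*a + 14)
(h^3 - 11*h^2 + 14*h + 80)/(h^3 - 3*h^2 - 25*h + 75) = (h^2 - 6*h - 16)/(h^2 + 2*h - 15)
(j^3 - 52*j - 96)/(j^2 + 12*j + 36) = (j^2 - 6*j - 16)/(j + 6)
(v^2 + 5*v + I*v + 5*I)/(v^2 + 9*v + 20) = (v + I)/(v + 4)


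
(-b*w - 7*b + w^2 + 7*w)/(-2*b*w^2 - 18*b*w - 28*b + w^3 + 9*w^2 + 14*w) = (-b + w)/(-2*b*w - 4*b + w^2 + 2*w)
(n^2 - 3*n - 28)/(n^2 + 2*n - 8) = (n - 7)/(n - 2)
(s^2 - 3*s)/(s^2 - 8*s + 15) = s/(s - 5)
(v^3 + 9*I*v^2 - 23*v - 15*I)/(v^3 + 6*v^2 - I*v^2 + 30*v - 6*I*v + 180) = (v^2 + 4*I*v - 3)/(v^2 + 6*v*(1 - I) - 36*I)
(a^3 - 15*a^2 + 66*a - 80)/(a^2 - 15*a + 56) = (a^2 - 7*a + 10)/(a - 7)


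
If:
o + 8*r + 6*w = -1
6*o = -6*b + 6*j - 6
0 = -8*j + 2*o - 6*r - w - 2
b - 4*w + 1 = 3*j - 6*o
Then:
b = -7*w/23 - 51/46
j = 19*w/23 - 25/138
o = 26*w/23 - 5/69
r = -41*w/46 - 8/69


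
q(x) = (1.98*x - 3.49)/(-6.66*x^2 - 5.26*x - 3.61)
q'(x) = (1.98*x - 3.49)*(13.32*x + 5.26)/(-6.66*x^2 - 5.26*x - 3.61)^2 + 1.98/(-6.66*x^2 - 5.26*x - 3.61) = (13.1868*x^2 - 46.4868*x - 25.5052)/(44.3556*x^4 + 70.0632*x^3 + 75.7528*x^2 + 37.9772*x + 13.0321)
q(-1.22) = 0.83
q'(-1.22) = 1.01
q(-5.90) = 0.07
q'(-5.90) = 0.02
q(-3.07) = 0.19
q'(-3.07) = 0.10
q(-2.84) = 0.21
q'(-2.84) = 0.12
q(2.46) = -0.02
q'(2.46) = -0.02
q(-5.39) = 0.08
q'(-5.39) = 0.02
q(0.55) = 0.28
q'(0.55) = -0.65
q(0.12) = 0.75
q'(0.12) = -1.64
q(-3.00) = 0.20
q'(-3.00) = 0.10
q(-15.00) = 0.02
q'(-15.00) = 0.00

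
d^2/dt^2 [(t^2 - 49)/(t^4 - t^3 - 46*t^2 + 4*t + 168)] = 2*(3*t^5 + 60*t^4 + 376*t^3 + 816*t^2 + 432*t + 1024)/(t^9 + 18*t^8 + 96*t^7 - 1248*t^5 - 1728*t^4 + 5120*t^3 + 9216*t^2 - 6912*t - 13824)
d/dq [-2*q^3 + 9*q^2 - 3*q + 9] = -6*q^2 + 18*q - 3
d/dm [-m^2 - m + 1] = -2*m - 1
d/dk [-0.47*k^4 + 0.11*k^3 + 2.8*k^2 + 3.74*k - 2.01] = -1.88*k^3 + 0.33*k^2 + 5.6*k + 3.74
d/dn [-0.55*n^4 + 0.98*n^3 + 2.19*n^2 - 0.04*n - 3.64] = -2.2*n^3 + 2.94*n^2 + 4.38*n - 0.04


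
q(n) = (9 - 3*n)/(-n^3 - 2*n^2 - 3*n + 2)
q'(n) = (9 - 3*n)*(3*n^2 + 4*n + 3)/(-n^3 - 2*n^2 - 3*n + 2)^2 - 3/(-n^3 - 2*n^2 - 3*n + 2)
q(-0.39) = 3.48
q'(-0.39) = 1.23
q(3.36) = 0.02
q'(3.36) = 0.03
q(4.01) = 0.03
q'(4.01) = 0.01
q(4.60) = 0.03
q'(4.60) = 0.00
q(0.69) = -5.13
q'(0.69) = 29.53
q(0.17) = 5.95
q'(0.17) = 13.60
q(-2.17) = 1.67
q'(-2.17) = 1.19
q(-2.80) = 1.04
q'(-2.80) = 0.78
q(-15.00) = 0.02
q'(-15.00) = 0.00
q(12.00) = 0.01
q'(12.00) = 0.00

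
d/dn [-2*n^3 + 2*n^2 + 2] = 2*n*(2 - 3*n)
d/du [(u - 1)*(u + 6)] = 2*u + 5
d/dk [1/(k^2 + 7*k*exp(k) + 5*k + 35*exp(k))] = (-7*k*exp(k) - 2*k - 42*exp(k) - 5)/(k^2 + 7*k*exp(k) + 5*k + 35*exp(k))^2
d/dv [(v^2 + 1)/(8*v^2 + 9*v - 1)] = 9*(v^2 - 2*v - 1)/(64*v^4 + 144*v^3 + 65*v^2 - 18*v + 1)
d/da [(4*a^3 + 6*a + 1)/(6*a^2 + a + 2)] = (24*a^4 + 8*a^3 - 12*a^2 - 12*a + 11)/(36*a^4 + 12*a^3 + 25*a^2 + 4*a + 4)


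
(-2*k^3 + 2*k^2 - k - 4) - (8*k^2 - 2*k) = -2*k^3 - 6*k^2 + k - 4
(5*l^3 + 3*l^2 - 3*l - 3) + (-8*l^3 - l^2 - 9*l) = -3*l^3 + 2*l^2 - 12*l - 3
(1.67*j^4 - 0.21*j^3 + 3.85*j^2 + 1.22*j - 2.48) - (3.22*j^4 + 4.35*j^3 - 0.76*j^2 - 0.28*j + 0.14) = -1.55*j^4 - 4.56*j^3 + 4.61*j^2 + 1.5*j - 2.62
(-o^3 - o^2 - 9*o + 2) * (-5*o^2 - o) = 5*o^5 + 6*o^4 + 46*o^3 - o^2 - 2*o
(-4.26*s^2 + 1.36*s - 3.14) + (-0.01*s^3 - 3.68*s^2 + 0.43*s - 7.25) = -0.01*s^3 - 7.94*s^2 + 1.79*s - 10.39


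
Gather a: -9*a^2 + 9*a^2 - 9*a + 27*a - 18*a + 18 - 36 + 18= 0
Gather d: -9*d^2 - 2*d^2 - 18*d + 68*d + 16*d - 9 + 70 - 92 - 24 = -11*d^2 + 66*d - 55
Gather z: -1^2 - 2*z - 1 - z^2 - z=-z^2 - 3*z - 2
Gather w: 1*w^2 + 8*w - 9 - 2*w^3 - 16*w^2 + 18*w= -2*w^3 - 15*w^2 + 26*w - 9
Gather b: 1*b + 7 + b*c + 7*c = b*(c + 1) + 7*c + 7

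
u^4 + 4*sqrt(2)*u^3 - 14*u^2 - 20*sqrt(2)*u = u*(u - 2*sqrt(2))*(u + sqrt(2))*(u + 5*sqrt(2))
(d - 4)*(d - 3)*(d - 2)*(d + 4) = d^4 - 5*d^3 - 10*d^2 + 80*d - 96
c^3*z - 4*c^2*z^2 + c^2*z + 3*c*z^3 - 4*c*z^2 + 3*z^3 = (c - 3*z)*(c - z)*(c*z + z)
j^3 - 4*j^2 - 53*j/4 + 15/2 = (j - 6)*(j - 1/2)*(j + 5/2)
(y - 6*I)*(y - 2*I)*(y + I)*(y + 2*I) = y^4 - 5*I*y^3 + 10*y^2 - 20*I*y + 24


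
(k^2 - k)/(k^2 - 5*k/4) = 4*(k - 1)/(4*k - 5)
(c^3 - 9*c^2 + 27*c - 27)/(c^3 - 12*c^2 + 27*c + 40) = (c^3 - 9*c^2 + 27*c - 27)/(c^3 - 12*c^2 + 27*c + 40)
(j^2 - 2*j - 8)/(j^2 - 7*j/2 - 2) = 2*(j + 2)/(2*j + 1)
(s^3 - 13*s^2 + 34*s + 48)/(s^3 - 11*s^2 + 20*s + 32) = (s - 6)/(s - 4)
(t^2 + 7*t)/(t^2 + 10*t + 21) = t/(t + 3)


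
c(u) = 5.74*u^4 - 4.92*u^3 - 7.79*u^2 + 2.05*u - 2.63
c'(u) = 22.96*u^3 - 14.76*u^2 - 15.58*u + 2.05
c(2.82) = 193.87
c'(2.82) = 355.63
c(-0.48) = -4.56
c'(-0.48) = 3.59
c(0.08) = -2.52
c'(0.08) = 0.72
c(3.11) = 317.38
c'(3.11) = 501.48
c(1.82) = 8.62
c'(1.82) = 63.22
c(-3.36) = 820.76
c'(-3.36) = -983.18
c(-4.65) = 2997.71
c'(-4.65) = -2553.16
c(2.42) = 83.85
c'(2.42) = 203.31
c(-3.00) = 518.89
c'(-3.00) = -703.97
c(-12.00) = 126377.41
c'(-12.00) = -41611.31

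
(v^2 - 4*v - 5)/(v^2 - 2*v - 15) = (v + 1)/(v + 3)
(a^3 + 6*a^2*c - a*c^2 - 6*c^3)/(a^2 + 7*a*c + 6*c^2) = a - c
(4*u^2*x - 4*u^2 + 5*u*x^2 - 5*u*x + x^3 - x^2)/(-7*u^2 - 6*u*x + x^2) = (4*u*x - 4*u + x^2 - x)/(-7*u + x)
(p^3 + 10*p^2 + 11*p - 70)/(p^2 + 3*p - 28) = (p^2 + 3*p - 10)/(p - 4)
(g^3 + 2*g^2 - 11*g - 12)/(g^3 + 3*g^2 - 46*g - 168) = (g^2 - 2*g - 3)/(g^2 - g - 42)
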